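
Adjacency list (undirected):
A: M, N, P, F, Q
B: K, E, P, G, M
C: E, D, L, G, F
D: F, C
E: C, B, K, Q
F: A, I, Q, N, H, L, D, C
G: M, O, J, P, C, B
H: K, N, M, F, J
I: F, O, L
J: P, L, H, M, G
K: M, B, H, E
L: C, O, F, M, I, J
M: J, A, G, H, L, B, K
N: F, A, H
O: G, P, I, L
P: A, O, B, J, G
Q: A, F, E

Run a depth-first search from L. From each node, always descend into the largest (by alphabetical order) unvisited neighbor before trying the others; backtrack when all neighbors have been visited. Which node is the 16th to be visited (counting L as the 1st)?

A

Visit L
L → O
O → P
P → J
J → M
M → K
K → H
H → N
N → F
F → Q
Q → E
E → C
C → G
G → B
C → D
Q → A
F → I

Visit order: L, O, P, J, M, K, H, N, F, Q, E, C, G, B, D, A, I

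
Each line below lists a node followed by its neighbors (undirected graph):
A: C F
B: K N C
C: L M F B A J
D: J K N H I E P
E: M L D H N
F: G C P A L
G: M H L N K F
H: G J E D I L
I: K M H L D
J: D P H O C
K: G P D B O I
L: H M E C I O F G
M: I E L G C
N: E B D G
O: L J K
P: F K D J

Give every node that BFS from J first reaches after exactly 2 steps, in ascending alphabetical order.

Level 0: J
Level 1: C, D, H, O, P
Level 2: A, B, E, F, G, I, K, L, M, N

A, B, E, F, G, I, K, L, M, N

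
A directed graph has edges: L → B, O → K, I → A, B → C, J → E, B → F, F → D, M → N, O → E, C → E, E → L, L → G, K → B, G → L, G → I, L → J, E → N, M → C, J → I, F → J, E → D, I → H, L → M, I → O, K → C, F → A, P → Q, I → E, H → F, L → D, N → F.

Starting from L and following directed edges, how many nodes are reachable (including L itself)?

BFS from L visits: L, B, D, G, J, M, C, F, I, E, N, A, H, O, K
Reachable nodes: 15 of 17 total.

15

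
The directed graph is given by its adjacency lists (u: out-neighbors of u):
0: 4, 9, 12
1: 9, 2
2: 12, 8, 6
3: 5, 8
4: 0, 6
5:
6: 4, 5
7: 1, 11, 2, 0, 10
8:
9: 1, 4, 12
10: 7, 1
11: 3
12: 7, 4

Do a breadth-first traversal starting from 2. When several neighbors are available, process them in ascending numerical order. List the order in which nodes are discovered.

Visit 2; enqueue 6, 8, 12 → queue [6, 8, 12]
Visit 6; enqueue 4, 5 → queue [8, 12, 4, 5]
Visit 8 → queue [12, 4, 5]
Visit 12; enqueue 7 → queue [4, 5, 7]
Visit 4; enqueue 0 → queue [5, 7, 0]
Visit 5 → queue [7, 0]
Visit 7; enqueue 1, 10, 11 → queue [0, 1, 10, 11]
Visit 0; enqueue 9 → queue [1, 10, 11, 9]
Visit 1 → queue [10, 11, 9]
Visit 10 → queue [11, 9]
Visit 11; enqueue 3 → queue [9, 3]
Visit 9 → queue [3]
Visit 3 → queue []

2 → 6 → 8 → 12 → 4 → 5 → 7 → 0 → 1 → 10 → 11 → 9 → 3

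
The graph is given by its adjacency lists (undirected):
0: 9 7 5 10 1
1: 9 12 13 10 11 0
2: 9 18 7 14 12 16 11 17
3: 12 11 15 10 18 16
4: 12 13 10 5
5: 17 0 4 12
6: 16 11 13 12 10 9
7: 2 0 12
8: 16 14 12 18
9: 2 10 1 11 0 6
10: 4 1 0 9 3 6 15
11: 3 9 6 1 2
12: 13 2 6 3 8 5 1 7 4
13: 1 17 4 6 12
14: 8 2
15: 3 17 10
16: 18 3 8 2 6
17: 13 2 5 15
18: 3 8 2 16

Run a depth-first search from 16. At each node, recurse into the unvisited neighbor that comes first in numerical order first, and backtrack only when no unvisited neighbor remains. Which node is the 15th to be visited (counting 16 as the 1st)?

13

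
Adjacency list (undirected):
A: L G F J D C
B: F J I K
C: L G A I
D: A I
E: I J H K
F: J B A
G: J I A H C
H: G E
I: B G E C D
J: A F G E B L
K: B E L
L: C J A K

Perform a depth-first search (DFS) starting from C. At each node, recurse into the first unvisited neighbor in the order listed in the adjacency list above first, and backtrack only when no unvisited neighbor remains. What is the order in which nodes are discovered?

Visit C
C → L
L → J
J → A
A → G
G → I
I → B
B → F
B → K
K → E
E → H
I → D

C, L, J, A, G, I, B, F, K, E, H, D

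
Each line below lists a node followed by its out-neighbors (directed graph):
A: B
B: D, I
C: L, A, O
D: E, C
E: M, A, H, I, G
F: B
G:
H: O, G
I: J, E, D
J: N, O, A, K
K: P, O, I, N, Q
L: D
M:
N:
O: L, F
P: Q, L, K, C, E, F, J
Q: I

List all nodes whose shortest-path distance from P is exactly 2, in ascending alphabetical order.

Level 0: P
Level 1: C, E, F, J, K, L, Q
Level 2: A, B, D, G, H, I, M, N, O

A, B, D, G, H, I, M, N, O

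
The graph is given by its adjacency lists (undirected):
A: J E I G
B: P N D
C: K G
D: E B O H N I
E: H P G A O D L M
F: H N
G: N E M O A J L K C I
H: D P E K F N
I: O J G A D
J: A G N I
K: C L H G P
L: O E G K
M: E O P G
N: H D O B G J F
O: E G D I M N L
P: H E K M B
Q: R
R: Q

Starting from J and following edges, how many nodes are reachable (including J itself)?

16

BFS from J visits: J, N, I, G, A, O, H, F, D, B, M, L, K, E, C, P
Reachable nodes: 16 of 18 total.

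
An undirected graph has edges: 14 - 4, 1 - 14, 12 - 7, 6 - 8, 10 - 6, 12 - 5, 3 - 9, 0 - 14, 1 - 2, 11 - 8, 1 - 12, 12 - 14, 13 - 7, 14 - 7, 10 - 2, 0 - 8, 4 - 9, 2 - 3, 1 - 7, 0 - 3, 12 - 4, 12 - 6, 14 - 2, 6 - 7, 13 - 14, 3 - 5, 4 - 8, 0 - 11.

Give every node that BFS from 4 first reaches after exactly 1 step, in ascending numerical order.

8, 9, 12, 14

Level 0: 4
Level 1: 8, 9, 12, 14
Level 2: 0, 1, 2, 3, 5, 6, 7, 11, 13
Level 3: 10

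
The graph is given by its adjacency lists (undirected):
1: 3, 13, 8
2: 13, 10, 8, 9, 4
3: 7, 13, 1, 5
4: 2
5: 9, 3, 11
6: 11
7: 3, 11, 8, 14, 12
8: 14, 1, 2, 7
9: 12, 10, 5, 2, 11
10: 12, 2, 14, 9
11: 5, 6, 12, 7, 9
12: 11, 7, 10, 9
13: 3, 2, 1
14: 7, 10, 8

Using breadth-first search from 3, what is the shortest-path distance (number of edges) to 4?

3

Level 0: 3
Level 1: 1, 5, 7, 13
Level 2: 2, 8, 9, 11, 12, 14
Level 3: 4, 6, 10
4 first appears at level 3.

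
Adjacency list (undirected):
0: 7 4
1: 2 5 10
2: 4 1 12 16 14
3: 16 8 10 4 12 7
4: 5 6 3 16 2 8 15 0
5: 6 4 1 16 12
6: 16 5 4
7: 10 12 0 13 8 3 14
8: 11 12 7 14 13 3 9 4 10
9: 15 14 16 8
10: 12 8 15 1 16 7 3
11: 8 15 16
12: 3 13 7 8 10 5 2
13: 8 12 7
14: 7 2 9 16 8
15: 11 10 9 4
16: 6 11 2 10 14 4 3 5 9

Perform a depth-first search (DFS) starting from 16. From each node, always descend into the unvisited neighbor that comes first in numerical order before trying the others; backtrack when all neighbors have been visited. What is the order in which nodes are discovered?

16 -> 2 -> 1 -> 5 -> 4 -> 0 -> 7 -> 3 -> 8 -> 9 -> 14 -> 15 -> 10 -> 12 -> 13 -> 11 -> 6

Visit 16
16 → 2
2 → 1
1 → 5
5 → 4
4 → 0
0 → 7
7 → 3
3 → 8
8 → 9
9 → 14
9 → 15
15 → 10
10 → 12
12 → 13
15 → 11
4 → 6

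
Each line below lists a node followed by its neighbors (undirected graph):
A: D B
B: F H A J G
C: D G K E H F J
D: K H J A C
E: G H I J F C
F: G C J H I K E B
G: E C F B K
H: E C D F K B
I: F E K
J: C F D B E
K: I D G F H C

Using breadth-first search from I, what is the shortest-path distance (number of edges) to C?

2

Level 0: I
Level 1: E, F, K
Level 2: B, C, D, G, H, J
Level 3: A
C first appears at level 2.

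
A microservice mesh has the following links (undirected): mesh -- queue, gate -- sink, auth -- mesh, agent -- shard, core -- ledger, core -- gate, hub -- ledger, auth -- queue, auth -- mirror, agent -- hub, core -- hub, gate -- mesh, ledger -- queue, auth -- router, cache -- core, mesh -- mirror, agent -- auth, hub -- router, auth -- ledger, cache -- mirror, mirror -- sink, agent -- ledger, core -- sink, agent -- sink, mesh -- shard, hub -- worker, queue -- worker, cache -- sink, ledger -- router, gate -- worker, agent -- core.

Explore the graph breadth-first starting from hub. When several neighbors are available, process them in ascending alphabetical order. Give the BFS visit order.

Visit hub; enqueue agent, core, ledger, router, worker → queue [agent, core, ledger, router, worker]
Visit agent; enqueue auth, shard, sink → queue [core, ledger, router, worker, auth, shard, sink]
Visit core; enqueue cache, gate → queue [ledger, router, worker, auth, shard, sink, cache, gate]
Visit ledger; enqueue queue → queue [router, worker, auth, shard, sink, cache, gate, queue]
Visit router → queue [worker, auth, shard, sink, cache, gate, queue]
Visit worker → queue [auth, shard, sink, cache, gate, queue]
Visit auth; enqueue mesh, mirror → queue [shard, sink, cache, gate, queue, mesh, mirror]
Visit shard → queue [sink, cache, gate, queue, mesh, mirror]
Visit sink → queue [cache, gate, queue, mesh, mirror]
Visit cache → queue [gate, queue, mesh, mirror]
Visit gate → queue [queue, mesh, mirror]
Visit queue → queue [mesh, mirror]
Visit mesh → queue [mirror]
Visit mirror → queue []

hub -> agent -> core -> ledger -> router -> worker -> auth -> shard -> sink -> cache -> gate -> queue -> mesh -> mirror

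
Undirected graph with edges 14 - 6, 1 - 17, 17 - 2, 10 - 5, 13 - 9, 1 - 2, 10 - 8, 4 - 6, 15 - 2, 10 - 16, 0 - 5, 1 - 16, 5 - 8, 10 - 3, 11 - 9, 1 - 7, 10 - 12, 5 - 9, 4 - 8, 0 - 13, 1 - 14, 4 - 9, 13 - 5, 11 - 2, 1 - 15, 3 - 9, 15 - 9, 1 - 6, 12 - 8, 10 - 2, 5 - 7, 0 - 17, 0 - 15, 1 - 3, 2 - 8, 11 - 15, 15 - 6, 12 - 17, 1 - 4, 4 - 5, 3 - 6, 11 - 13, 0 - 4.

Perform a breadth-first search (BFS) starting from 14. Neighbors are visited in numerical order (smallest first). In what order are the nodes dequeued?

14 1 6 2 3 4 7 15 16 17 8 10 11 9 0 5 12 13

Visit 14; enqueue 1, 6 → queue [1, 6]
Visit 1; enqueue 2, 3, 4, 7, 15, 16, 17 → queue [6, 2, 3, 4, 7, 15, 16, 17]
Visit 6 → queue [2, 3, 4, 7, 15, 16, 17]
Visit 2; enqueue 8, 10, 11 → queue [3, 4, 7, 15, 16, 17, 8, 10, 11]
Visit 3; enqueue 9 → queue [4, 7, 15, 16, 17, 8, 10, 11, 9]
Visit 4; enqueue 0, 5 → queue [7, 15, 16, 17, 8, 10, 11, 9, 0, 5]
Visit 7 → queue [15, 16, 17, 8, 10, 11, 9, 0, 5]
Visit 15 → queue [16, 17, 8, 10, 11, 9, 0, 5]
Visit 16 → queue [17, 8, 10, 11, 9, 0, 5]
Visit 17; enqueue 12 → queue [8, 10, 11, 9, 0, 5, 12]
Visit 8 → queue [10, 11, 9, 0, 5, 12]
Visit 10 → queue [11, 9, 0, 5, 12]
Visit 11; enqueue 13 → queue [9, 0, 5, 12, 13]
Visit 9 → queue [0, 5, 12, 13]
Visit 0 → queue [5, 12, 13]
Visit 5 → queue [12, 13]
Visit 12 → queue [13]
Visit 13 → queue []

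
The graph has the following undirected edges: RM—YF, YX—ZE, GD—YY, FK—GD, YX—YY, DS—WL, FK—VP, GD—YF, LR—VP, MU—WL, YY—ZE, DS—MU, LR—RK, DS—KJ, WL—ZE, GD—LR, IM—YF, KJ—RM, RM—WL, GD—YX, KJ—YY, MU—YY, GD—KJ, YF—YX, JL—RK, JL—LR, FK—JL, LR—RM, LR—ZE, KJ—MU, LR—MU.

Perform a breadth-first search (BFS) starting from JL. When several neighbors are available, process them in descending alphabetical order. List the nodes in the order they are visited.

JL → RK → LR → FK → ZE → VP → RM → MU → GD → YY → YX → WL → YF → KJ → DS → IM

Visit JL; enqueue RK, LR, FK → queue [RK, LR, FK]
Visit RK → queue [LR, FK]
Visit LR; enqueue ZE, VP, RM, MU, GD → queue [FK, ZE, VP, RM, MU, GD]
Visit FK → queue [ZE, VP, RM, MU, GD]
Visit ZE; enqueue YY, YX, WL → queue [VP, RM, MU, GD, YY, YX, WL]
Visit VP → queue [RM, MU, GD, YY, YX, WL]
Visit RM; enqueue YF, KJ → queue [MU, GD, YY, YX, WL, YF, KJ]
Visit MU; enqueue DS → queue [GD, YY, YX, WL, YF, KJ, DS]
Visit GD → queue [YY, YX, WL, YF, KJ, DS]
Visit YY → queue [YX, WL, YF, KJ, DS]
Visit YX → queue [WL, YF, KJ, DS]
Visit WL → queue [YF, KJ, DS]
Visit YF; enqueue IM → queue [KJ, DS, IM]
Visit KJ → queue [DS, IM]
Visit DS → queue [IM]
Visit IM → queue []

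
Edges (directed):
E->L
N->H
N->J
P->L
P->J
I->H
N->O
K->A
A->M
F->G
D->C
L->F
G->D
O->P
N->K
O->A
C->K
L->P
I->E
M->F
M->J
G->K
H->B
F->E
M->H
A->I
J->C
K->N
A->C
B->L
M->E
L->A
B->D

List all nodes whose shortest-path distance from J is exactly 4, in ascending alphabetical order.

Level 0: J
Level 1: C
Level 2: K
Level 3: A, N
Level 4: H, I, M, O
Level 5: B, E, F, P
Level 6: D, G, L

H, I, M, O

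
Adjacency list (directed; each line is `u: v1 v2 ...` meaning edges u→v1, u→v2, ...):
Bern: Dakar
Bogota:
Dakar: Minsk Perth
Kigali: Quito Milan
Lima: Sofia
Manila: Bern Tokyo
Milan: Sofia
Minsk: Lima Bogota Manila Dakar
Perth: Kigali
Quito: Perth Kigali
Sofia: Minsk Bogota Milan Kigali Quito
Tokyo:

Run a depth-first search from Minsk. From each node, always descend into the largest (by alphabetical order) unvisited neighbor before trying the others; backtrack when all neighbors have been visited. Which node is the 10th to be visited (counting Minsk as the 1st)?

Visit Minsk
Minsk → Manila
Manila → Tokyo
Manila → Bern
Bern → Dakar
Dakar → Perth
Perth → Kigali
Kigali → Quito
Kigali → Milan
Milan → Sofia
Sofia → Bogota
Minsk → Lima

Visit order: Minsk, Manila, Tokyo, Bern, Dakar, Perth, Kigali, Quito, Milan, Sofia, Bogota, Lima

Sofia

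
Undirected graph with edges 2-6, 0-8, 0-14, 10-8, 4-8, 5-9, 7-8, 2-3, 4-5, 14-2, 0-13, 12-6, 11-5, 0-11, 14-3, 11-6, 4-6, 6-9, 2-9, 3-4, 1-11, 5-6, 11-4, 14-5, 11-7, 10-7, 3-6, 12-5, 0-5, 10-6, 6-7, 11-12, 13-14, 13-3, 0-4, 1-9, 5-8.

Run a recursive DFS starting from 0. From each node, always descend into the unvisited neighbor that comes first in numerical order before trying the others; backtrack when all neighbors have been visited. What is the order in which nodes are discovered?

0, 4, 3, 2, 6, 5, 8, 7, 10, 11, 1, 9, 12, 14, 13

Visit 0
0 → 4
4 → 3
3 → 2
2 → 6
6 → 5
5 → 8
8 → 7
7 → 10
7 → 11
11 → 1
1 → 9
11 → 12
5 → 14
14 → 13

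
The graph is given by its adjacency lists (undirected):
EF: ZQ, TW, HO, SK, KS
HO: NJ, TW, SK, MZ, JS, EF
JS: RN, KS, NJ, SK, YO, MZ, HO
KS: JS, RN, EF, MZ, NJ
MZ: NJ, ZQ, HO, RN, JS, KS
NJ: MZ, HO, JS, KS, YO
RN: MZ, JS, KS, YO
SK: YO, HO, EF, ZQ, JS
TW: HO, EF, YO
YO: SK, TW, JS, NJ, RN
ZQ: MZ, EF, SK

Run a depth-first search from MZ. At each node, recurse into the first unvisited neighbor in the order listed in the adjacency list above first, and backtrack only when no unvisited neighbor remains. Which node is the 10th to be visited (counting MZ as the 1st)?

RN

Visit MZ
MZ → NJ
NJ → HO
HO → TW
TW → EF
EF → ZQ
ZQ → SK
SK → YO
YO → JS
JS → RN
RN → KS

Visit order: MZ, NJ, HO, TW, EF, ZQ, SK, YO, JS, RN, KS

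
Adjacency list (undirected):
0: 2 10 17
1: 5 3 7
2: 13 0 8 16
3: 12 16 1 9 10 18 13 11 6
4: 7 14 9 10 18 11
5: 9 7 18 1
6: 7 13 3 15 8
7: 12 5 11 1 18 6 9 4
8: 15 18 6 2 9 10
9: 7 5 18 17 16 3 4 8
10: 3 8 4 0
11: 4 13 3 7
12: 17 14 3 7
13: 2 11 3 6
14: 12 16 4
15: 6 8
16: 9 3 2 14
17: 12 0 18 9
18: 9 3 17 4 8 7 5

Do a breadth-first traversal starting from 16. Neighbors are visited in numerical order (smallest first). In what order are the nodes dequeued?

Visit 16; enqueue 2, 3, 9, 14 → queue [2, 3, 9, 14]
Visit 2; enqueue 0, 8, 13 → queue [3, 9, 14, 0, 8, 13]
Visit 3; enqueue 1, 6, 10, 11, 12, 18 → queue [9, 14, 0, 8, 13, 1, 6, 10, 11, 12, 18]
Visit 9; enqueue 4, 5, 7, 17 → queue [14, 0, 8, 13, 1, 6, 10, 11, 12, 18, 4, 5, 7, 17]
Visit 14 → queue [0, 8, 13, 1, 6, 10, 11, 12, 18, 4, 5, 7, 17]
Visit 0 → queue [8, 13, 1, 6, 10, 11, 12, 18, 4, 5, 7, 17]
Visit 8; enqueue 15 → queue [13, 1, 6, 10, 11, 12, 18, 4, 5, 7, 17, 15]
Visit 13 → queue [1, 6, 10, 11, 12, 18, 4, 5, 7, 17, 15]
Visit 1 → queue [6, 10, 11, 12, 18, 4, 5, 7, 17, 15]
Visit 6 → queue [10, 11, 12, 18, 4, 5, 7, 17, 15]
Visit 10 → queue [11, 12, 18, 4, 5, 7, 17, 15]
Visit 11 → queue [12, 18, 4, 5, 7, 17, 15]
Visit 12 → queue [18, 4, 5, 7, 17, 15]
Visit 18 → queue [4, 5, 7, 17, 15]
Visit 4 → queue [5, 7, 17, 15]
Visit 5 → queue [7, 17, 15]
Visit 7 → queue [17, 15]
Visit 17 → queue [15]
Visit 15 → queue []

16 2 3 9 14 0 8 13 1 6 10 11 12 18 4 5 7 17 15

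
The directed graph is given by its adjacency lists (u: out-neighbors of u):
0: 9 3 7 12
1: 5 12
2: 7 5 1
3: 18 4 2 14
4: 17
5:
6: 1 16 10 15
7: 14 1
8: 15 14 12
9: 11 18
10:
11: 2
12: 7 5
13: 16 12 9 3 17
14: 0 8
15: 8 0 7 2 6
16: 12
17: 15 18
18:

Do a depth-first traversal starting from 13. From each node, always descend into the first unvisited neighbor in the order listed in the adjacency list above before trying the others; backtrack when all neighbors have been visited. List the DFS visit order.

13 16 12 7 14 0 9 11 2 5 1 18 3 4 17 15 8 6 10

Visit 13
13 → 16
16 → 12
12 → 7
7 → 14
14 → 0
0 → 9
9 → 11
11 → 2
2 → 5
2 → 1
9 → 18
0 → 3
3 → 4
4 → 17
17 → 15
15 → 8
15 → 6
6 → 10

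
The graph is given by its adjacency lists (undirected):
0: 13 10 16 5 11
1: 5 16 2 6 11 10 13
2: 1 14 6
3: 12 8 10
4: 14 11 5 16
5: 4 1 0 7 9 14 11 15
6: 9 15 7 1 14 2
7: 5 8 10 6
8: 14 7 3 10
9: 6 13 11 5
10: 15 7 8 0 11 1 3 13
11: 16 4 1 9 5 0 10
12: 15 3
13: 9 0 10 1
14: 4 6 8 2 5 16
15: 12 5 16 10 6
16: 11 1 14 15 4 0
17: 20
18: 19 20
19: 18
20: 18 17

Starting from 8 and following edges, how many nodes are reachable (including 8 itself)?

BFS from 8 visits: 8, 14, 7, 3, 10, 4, 6, 2, 5, 16, 12, 15, 0, 11, 1, 13, 9
Reachable nodes: 17 of 21 total.

17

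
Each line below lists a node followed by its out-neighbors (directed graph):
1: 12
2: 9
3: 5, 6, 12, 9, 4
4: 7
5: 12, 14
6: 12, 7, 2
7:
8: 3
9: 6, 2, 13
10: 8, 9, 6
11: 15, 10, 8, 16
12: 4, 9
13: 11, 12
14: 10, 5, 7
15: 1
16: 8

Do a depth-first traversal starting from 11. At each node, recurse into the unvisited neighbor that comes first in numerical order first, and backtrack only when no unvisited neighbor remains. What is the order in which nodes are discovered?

11 → 8 → 3 → 4 → 7 → 5 → 12 → 9 → 2 → 6 → 13 → 14 → 10 → 15 → 1 → 16

Visit 11
11 → 8
8 → 3
3 → 4
4 → 7
3 → 5
5 → 12
12 → 9
9 → 2
9 → 6
9 → 13
5 → 14
14 → 10
11 → 15
15 → 1
11 → 16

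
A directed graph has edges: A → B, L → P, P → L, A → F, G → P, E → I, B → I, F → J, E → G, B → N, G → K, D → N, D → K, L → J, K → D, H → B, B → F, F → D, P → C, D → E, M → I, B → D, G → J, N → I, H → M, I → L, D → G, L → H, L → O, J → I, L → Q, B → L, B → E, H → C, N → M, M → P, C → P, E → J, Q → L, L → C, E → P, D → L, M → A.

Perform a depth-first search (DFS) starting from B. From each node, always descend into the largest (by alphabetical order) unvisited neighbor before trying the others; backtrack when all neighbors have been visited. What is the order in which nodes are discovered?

B -> N -> M -> P -> L -> Q -> O -> J -> I -> H -> C -> A -> F -> D -> K -> G -> E

Visit B
B → N
N → M
M → P
P → L
L → Q
L → O
L → J
J → I
L → H
H → C
M → A
A → F
F → D
D → K
D → G
D → E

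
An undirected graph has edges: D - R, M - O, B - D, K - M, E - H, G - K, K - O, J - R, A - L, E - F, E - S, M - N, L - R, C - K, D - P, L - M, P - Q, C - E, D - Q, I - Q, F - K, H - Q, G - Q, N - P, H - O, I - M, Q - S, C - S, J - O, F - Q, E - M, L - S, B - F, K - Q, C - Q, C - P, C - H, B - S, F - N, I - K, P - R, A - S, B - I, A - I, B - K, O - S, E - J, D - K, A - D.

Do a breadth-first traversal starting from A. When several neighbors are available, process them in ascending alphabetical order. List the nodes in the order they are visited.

A -> D -> I -> L -> S -> B -> K -> P -> Q -> R -> M -> C -> E -> O -> F -> G -> N -> H -> J

Visit A; enqueue D, I, L, S → queue [D, I, L, S]
Visit D; enqueue B, K, P, Q, R → queue [I, L, S, B, K, P, Q, R]
Visit I; enqueue M → queue [L, S, B, K, P, Q, R, M]
Visit L → queue [S, B, K, P, Q, R, M]
Visit S; enqueue C, E, O → queue [B, K, P, Q, R, M, C, E, O]
Visit B; enqueue F → queue [K, P, Q, R, M, C, E, O, F]
Visit K; enqueue G → queue [P, Q, R, M, C, E, O, F, G]
Visit P; enqueue N → queue [Q, R, M, C, E, O, F, G, N]
Visit Q; enqueue H → queue [R, M, C, E, O, F, G, N, H]
Visit R; enqueue J → queue [M, C, E, O, F, G, N, H, J]
Visit M → queue [C, E, O, F, G, N, H, J]
Visit C → queue [E, O, F, G, N, H, J]
Visit E → queue [O, F, G, N, H, J]
Visit O → queue [F, G, N, H, J]
Visit F → queue [G, N, H, J]
Visit G → queue [N, H, J]
Visit N → queue [H, J]
Visit H → queue [J]
Visit J → queue []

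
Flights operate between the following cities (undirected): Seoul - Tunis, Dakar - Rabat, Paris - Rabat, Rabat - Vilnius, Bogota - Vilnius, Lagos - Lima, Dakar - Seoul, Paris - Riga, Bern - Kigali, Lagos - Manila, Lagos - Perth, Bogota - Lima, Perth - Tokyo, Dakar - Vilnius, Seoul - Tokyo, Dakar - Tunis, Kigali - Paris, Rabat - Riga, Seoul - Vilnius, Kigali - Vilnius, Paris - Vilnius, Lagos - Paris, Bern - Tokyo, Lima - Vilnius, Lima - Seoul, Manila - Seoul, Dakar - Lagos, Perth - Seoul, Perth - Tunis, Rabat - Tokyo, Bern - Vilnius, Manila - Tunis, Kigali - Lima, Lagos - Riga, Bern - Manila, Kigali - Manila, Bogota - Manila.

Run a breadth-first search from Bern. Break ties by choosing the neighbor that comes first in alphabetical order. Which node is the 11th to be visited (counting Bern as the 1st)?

Tunis

Visit Bern; enqueue Kigali, Manila, Tokyo, Vilnius → queue [Kigali, Manila, Tokyo, Vilnius]
Visit Kigali; enqueue Lima, Paris → queue [Manila, Tokyo, Vilnius, Lima, Paris]
Visit Manila; enqueue Bogota, Lagos, Seoul, Tunis → queue [Tokyo, Vilnius, Lima, Paris, Bogota, Lagos, Seoul, Tunis]
Visit Tokyo; enqueue Perth, Rabat → queue [Vilnius, Lima, Paris, Bogota, Lagos, Seoul, Tunis, Perth, Rabat]
Visit Vilnius; enqueue Dakar → queue [Lima, Paris, Bogota, Lagos, Seoul, Tunis, Perth, Rabat, Dakar]
Visit Lima → queue [Paris, Bogota, Lagos, Seoul, Tunis, Perth, Rabat, Dakar]
Visit Paris; enqueue Riga → queue [Bogota, Lagos, Seoul, Tunis, Perth, Rabat, Dakar, Riga]
Visit Bogota → queue [Lagos, Seoul, Tunis, Perth, Rabat, Dakar, Riga]
Visit Lagos → queue [Seoul, Tunis, Perth, Rabat, Dakar, Riga]
Visit Seoul → queue [Tunis, Perth, Rabat, Dakar, Riga]
Visit Tunis → queue [Perth, Rabat, Dakar, Riga]
Visit Perth → queue [Rabat, Dakar, Riga]
Visit Rabat → queue [Dakar, Riga]
Visit Dakar → queue [Riga]
Visit Riga → queue []

Visit order: Bern, Kigali, Manila, Tokyo, Vilnius, Lima, Paris, Bogota, Lagos, Seoul, Tunis, Perth, Rabat, Dakar, Riga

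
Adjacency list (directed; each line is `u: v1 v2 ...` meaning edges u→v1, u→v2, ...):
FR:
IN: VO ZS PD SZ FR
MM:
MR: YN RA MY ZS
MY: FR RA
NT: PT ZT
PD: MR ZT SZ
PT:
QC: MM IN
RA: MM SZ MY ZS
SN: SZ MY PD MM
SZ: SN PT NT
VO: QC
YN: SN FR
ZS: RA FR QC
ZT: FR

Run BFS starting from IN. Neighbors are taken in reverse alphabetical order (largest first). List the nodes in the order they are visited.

IN ZS VO SZ PD FR RA QC SN PT NT ZT MR MY MM YN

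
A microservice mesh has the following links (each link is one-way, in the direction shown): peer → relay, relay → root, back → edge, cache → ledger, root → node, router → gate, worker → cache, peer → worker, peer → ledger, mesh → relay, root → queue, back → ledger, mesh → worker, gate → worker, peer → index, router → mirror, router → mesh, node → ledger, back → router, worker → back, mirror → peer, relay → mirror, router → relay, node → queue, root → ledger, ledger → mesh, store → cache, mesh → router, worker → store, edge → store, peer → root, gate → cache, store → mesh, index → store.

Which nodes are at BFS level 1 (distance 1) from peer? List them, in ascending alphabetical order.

Level 0: peer
Level 1: index, ledger, relay, root, worker
Level 2: back, cache, mesh, mirror, node, queue, store
Level 3: edge, router
Level 4: gate

index, ledger, relay, root, worker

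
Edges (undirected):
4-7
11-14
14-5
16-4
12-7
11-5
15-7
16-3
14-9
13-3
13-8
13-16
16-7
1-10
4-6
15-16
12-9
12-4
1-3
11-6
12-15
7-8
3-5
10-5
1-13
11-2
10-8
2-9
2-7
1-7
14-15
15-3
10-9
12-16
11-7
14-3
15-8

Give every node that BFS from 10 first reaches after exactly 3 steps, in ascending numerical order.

Level 0: 10
Level 1: 1, 5, 8, 9
Level 2: 2, 3, 7, 11, 12, 13, 14, 15
Level 3: 4, 6, 16

4, 6, 16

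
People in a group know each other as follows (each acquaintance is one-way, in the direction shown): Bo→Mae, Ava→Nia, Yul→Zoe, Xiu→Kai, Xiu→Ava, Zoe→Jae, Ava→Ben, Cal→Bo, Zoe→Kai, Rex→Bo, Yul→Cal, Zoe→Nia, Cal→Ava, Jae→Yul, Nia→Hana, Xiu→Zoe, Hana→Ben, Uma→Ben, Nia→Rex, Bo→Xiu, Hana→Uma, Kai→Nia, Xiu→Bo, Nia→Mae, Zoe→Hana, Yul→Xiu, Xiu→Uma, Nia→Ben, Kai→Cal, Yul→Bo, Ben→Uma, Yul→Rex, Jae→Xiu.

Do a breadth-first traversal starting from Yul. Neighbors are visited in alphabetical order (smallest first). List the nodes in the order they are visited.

Yul Bo Cal Rex Xiu Zoe Mae Ava Kai Uma Hana Jae Nia Ben

Visit Yul; enqueue Bo, Cal, Rex, Xiu, Zoe → queue [Bo, Cal, Rex, Xiu, Zoe]
Visit Bo; enqueue Mae → queue [Cal, Rex, Xiu, Zoe, Mae]
Visit Cal; enqueue Ava → queue [Rex, Xiu, Zoe, Mae, Ava]
Visit Rex → queue [Xiu, Zoe, Mae, Ava]
Visit Xiu; enqueue Kai, Uma → queue [Zoe, Mae, Ava, Kai, Uma]
Visit Zoe; enqueue Hana, Jae, Nia → queue [Mae, Ava, Kai, Uma, Hana, Jae, Nia]
Visit Mae → queue [Ava, Kai, Uma, Hana, Jae, Nia]
Visit Ava; enqueue Ben → queue [Kai, Uma, Hana, Jae, Nia, Ben]
Visit Kai → queue [Uma, Hana, Jae, Nia, Ben]
Visit Uma → queue [Hana, Jae, Nia, Ben]
Visit Hana → queue [Jae, Nia, Ben]
Visit Jae → queue [Nia, Ben]
Visit Nia → queue [Ben]
Visit Ben → queue []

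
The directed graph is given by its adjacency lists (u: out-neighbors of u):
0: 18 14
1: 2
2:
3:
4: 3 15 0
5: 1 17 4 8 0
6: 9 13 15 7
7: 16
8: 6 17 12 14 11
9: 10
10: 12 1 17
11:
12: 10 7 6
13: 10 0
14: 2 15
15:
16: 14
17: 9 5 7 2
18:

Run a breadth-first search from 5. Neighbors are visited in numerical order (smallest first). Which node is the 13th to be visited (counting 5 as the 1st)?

11

Visit 5; enqueue 0, 1, 4, 8, 17 → queue [0, 1, 4, 8, 17]
Visit 0; enqueue 14, 18 → queue [1, 4, 8, 17, 14, 18]
Visit 1; enqueue 2 → queue [4, 8, 17, 14, 18, 2]
Visit 4; enqueue 3, 15 → queue [8, 17, 14, 18, 2, 3, 15]
Visit 8; enqueue 6, 11, 12 → queue [17, 14, 18, 2, 3, 15, 6, 11, 12]
Visit 17; enqueue 7, 9 → queue [14, 18, 2, 3, 15, 6, 11, 12, 7, 9]
Visit 14 → queue [18, 2, 3, 15, 6, 11, 12, 7, 9]
Visit 18 → queue [2, 3, 15, 6, 11, 12, 7, 9]
Visit 2 → queue [3, 15, 6, 11, 12, 7, 9]
Visit 3 → queue [15, 6, 11, 12, 7, 9]
Visit 15 → queue [6, 11, 12, 7, 9]
Visit 6; enqueue 13 → queue [11, 12, 7, 9, 13]
Visit 11 → queue [12, 7, 9, 13]
Visit 12; enqueue 10 → queue [7, 9, 13, 10]
Visit 7; enqueue 16 → queue [9, 13, 10, 16]
Visit 9 → queue [13, 10, 16]
Visit 13 → queue [10, 16]
Visit 10 → queue [16]
Visit 16 → queue []

Visit order: 5, 0, 1, 4, 8, 17, 14, 18, 2, 3, 15, 6, 11, 12, 7, 9, 13, 10, 16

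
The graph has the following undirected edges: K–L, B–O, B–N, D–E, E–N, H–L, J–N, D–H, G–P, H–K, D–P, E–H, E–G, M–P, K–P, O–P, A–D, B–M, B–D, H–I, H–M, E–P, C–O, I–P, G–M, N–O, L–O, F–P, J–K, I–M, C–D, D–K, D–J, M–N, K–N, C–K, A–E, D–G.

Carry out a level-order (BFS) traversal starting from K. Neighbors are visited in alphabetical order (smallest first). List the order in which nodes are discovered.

Visit K; enqueue C, D, H, J, L, N, P → queue [C, D, H, J, L, N, P]
Visit C; enqueue O → queue [D, H, J, L, N, P, O]
Visit D; enqueue A, B, E, G → queue [H, J, L, N, P, O, A, B, E, G]
Visit H; enqueue I, M → queue [J, L, N, P, O, A, B, E, G, I, M]
Visit J → queue [L, N, P, O, A, B, E, G, I, M]
Visit L → queue [N, P, O, A, B, E, G, I, M]
Visit N → queue [P, O, A, B, E, G, I, M]
Visit P; enqueue F → queue [O, A, B, E, G, I, M, F]
Visit O → queue [A, B, E, G, I, M, F]
Visit A → queue [B, E, G, I, M, F]
Visit B → queue [E, G, I, M, F]
Visit E → queue [G, I, M, F]
Visit G → queue [I, M, F]
Visit I → queue [M, F]
Visit M → queue [F]
Visit F → queue []

K, C, D, H, J, L, N, P, O, A, B, E, G, I, M, F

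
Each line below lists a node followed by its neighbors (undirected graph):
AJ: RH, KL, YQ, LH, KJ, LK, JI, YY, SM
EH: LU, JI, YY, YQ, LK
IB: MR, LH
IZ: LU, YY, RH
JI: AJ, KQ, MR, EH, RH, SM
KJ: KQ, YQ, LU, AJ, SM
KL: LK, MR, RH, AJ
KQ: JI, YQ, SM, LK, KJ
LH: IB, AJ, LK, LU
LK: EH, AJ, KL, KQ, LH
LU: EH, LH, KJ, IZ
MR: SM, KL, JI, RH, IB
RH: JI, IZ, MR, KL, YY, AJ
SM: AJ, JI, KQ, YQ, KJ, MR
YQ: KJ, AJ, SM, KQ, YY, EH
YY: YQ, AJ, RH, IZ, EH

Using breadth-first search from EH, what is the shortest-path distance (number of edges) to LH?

Level 0: EH
Level 1: JI, LK, LU, YQ, YY
Level 2: AJ, IZ, KJ, KL, KQ, LH, MR, RH, SM
Level 3: IB
LH first appears at level 2.

2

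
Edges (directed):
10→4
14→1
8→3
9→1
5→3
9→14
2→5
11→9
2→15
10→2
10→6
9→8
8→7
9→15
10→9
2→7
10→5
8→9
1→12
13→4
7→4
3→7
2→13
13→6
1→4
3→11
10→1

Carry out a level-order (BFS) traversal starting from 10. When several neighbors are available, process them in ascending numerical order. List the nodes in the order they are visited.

10, 1, 2, 4, 5, 6, 9, 12, 7, 13, 15, 3, 8, 14, 11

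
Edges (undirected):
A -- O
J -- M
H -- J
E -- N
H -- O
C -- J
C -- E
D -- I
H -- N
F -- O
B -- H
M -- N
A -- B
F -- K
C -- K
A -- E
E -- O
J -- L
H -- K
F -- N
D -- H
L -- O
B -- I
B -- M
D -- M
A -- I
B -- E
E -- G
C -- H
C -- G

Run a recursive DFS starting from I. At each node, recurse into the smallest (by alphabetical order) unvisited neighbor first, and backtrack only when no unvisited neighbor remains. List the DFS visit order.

Visit I
I → A
A → B
B → E
E → C
C → G
C → H
H → D
D → M
M → J
J → L
L → O
O → F
F → K
F → N

I, A, B, E, C, G, H, D, M, J, L, O, F, K, N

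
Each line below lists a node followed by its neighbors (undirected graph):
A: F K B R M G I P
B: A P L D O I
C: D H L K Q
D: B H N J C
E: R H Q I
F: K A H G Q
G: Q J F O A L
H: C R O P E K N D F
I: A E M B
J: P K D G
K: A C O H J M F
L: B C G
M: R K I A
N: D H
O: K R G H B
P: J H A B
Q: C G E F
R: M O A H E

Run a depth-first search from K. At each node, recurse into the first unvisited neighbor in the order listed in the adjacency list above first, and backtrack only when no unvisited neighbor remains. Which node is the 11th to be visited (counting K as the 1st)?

Q

Visit K
K → A
A → F
F → H
H → C
C → D
D → B
B → P
P → J
J → G
G → Q
Q → E
E → R
R → M
M → I
R → O
G → L
D → N

Visit order: K, A, F, H, C, D, B, P, J, G, Q, E, R, M, I, O, L, N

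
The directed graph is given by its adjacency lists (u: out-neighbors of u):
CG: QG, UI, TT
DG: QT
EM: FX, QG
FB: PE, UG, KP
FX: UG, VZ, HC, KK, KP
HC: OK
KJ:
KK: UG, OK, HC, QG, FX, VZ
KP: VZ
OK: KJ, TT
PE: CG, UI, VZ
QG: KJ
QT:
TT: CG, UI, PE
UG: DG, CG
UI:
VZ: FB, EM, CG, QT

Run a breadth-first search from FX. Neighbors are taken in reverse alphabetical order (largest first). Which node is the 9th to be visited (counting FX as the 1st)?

Visit FX; enqueue VZ, UG, KP, KK, HC → queue [VZ, UG, KP, KK, HC]
Visit VZ; enqueue QT, FB, EM, CG → queue [UG, KP, KK, HC, QT, FB, EM, CG]
Visit UG; enqueue DG → queue [KP, KK, HC, QT, FB, EM, CG, DG]
Visit KP → queue [KK, HC, QT, FB, EM, CG, DG]
Visit KK; enqueue QG, OK → queue [HC, QT, FB, EM, CG, DG, QG, OK]
Visit HC → queue [QT, FB, EM, CG, DG, QG, OK]
Visit QT → queue [FB, EM, CG, DG, QG, OK]
Visit FB; enqueue PE → queue [EM, CG, DG, QG, OK, PE]
Visit EM → queue [CG, DG, QG, OK, PE]
Visit CG; enqueue UI, TT → queue [DG, QG, OK, PE, UI, TT]
Visit DG → queue [QG, OK, PE, UI, TT]
Visit QG; enqueue KJ → queue [OK, PE, UI, TT, KJ]
Visit OK → queue [PE, UI, TT, KJ]
Visit PE → queue [UI, TT, KJ]
Visit UI → queue [TT, KJ]
Visit TT → queue [KJ]
Visit KJ → queue []

Visit order: FX, VZ, UG, KP, KK, HC, QT, FB, EM, CG, DG, QG, OK, PE, UI, TT, KJ

EM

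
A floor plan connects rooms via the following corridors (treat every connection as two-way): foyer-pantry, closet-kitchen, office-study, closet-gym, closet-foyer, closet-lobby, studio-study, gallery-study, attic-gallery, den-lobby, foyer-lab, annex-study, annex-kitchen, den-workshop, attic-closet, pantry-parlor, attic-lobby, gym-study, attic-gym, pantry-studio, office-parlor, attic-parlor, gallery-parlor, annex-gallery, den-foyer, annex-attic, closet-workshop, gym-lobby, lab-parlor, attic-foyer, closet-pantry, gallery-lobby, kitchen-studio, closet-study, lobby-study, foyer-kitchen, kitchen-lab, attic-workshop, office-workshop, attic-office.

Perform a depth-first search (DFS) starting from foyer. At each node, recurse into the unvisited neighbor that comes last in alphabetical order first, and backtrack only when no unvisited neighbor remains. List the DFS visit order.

foyer pantry studio study office workshop den lobby gym closet kitchen lab parlor gallery attic annex

Visit foyer
foyer → pantry
pantry → studio
studio → study
study → office
office → workshop
workshop → den
den → lobby
lobby → gym
gym → closet
closet → kitchen
kitchen → lab
lab → parlor
parlor → gallery
gallery → attic
attic → annex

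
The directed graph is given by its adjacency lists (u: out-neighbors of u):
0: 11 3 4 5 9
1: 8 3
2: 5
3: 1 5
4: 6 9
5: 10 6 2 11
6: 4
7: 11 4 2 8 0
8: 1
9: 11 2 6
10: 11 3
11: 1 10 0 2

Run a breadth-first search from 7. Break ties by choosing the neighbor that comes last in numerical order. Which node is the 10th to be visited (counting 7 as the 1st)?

6

Visit 7; enqueue 11, 8, 4, 2, 0 → queue [11, 8, 4, 2, 0]
Visit 11; enqueue 10, 1 → queue [8, 4, 2, 0, 10, 1]
Visit 8 → queue [4, 2, 0, 10, 1]
Visit 4; enqueue 9, 6 → queue [2, 0, 10, 1, 9, 6]
Visit 2; enqueue 5 → queue [0, 10, 1, 9, 6, 5]
Visit 0; enqueue 3 → queue [10, 1, 9, 6, 5, 3]
Visit 10 → queue [1, 9, 6, 5, 3]
Visit 1 → queue [9, 6, 5, 3]
Visit 9 → queue [6, 5, 3]
Visit 6 → queue [5, 3]
Visit 5 → queue [3]
Visit 3 → queue []

Visit order: 7, 11, 8, 4, 2, 0, 10, 1, 9, 6, 5, 3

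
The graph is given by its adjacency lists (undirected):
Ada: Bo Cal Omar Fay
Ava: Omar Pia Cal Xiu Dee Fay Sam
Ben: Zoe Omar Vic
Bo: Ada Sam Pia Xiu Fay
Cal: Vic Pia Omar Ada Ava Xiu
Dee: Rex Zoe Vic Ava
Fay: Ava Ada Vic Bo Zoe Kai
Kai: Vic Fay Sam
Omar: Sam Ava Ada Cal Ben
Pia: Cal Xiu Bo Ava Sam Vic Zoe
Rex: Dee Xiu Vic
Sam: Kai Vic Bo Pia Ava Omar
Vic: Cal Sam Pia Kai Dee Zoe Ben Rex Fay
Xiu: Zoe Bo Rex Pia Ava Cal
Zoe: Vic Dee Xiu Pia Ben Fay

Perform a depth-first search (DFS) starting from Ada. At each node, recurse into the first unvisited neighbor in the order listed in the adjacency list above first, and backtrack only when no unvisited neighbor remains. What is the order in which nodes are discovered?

Visit Ada
Ada → Bo
Bo → Sam
Sam → Kai
Kai → Vic
Vic → Cal
Cal → Pia
Pia → Xiu
Xiu → Zoe
Zoe → Dee
Dee → Rex
Dee → Ava
Ava → Omar
Omar → Ben
Ava → Fay

Ada, Bo, Sam, Kai, Vic, Cal, Pia, Xiu, Zoe, Dee, Rex, Ava, Omar, Ben, Fay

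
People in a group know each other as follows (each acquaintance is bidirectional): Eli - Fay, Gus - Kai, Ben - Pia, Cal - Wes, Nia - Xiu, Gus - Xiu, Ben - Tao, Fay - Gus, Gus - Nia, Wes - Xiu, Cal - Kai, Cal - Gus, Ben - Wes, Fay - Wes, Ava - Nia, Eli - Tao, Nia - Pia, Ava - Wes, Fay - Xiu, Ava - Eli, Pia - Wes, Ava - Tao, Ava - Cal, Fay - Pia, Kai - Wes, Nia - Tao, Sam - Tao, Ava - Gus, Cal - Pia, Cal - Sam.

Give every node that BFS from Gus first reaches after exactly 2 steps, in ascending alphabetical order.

Eli, Pia, Sam, Tao, Wes

Level 0: Gus
Level 1: Ava, Cal, Fay, Kai, Nia, Xiu
Level 2: Eli, Pia, Sam, Tao, Wes
Level 3: Ben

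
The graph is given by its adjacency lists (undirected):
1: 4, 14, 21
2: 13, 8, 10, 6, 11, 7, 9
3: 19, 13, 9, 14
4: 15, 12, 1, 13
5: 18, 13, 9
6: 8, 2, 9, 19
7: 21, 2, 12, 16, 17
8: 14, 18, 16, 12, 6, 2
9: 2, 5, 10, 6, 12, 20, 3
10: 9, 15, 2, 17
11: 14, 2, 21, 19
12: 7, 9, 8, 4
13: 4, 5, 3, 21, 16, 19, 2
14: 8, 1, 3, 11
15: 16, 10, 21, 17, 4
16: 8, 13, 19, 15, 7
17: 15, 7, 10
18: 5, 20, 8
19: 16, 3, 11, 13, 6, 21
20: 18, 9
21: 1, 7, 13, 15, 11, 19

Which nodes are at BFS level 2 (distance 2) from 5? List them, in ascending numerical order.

Level 0: 5
Level 1: 9, 13, 18
Level 2: 2, 3, 4, 6, 8, 10, 12, 16, 19, 20, 21
Level 3: 1, 7, 11, 14, 15, 17

2, 3, 4, 6, 8, 10, 12, 16, 19, 20, 21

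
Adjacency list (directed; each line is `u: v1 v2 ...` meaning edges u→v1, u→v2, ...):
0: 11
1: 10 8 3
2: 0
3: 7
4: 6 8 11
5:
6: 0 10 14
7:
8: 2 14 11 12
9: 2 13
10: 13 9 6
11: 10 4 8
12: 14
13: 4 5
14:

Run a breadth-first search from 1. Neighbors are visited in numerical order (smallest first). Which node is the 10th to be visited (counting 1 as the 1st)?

6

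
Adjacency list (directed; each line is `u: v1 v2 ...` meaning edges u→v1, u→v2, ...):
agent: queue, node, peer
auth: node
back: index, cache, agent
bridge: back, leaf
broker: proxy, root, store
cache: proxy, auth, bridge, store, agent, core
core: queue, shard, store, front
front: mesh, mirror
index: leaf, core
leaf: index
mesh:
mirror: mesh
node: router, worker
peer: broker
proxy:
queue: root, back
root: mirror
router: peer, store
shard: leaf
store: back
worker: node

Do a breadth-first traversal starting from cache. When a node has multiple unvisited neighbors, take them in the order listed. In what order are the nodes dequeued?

Visit cache; enqueue proxy, auth, bridge, store, agent, core → queue [proxy, auth, bridge, store, agent, core]
Visit proxy → queue [auth, bridge, store, agent, core]
Visit auth; enqueue node → queue [bridge, store, agent, core, node]
Visit bridge; enqueue back, leaf → queue [store, agent, core, node, back, leaf]
Visit store → queue [agent, core, node, back, leaf]
Visit agent; enqueue queue, peer → queue [core, node, back, leaf, queue, peer]
Visit core; enqueue shard, front → queue [node, back, leaf, queue, peer, shard, front]
Visit node; enqueue router, worker → queue [back, leaf, queue, peer, shard, front, router, worker]
Visit back; enqueue index → queue [leaf, queue, peer, shard, front, router, worker, index]
Visit leaf → queue [queue, peer, shard, front, router, worker, index]
Visit queue; enqueue root → queue [peer, shard, front, router, worker, index, root]
Visit peer; enqueue broker → queue [shard, front, router, worker, index, root, broker]
Visit shard → queue [front, router, worker, index, root, broker]
Visit front; enqueue mesh, mirror → queue [router, worker, index, root, broker, mesh, mirror]
Visit router → queue [worker, index, root, broker, mesh, mirror]
Visit worker → queue [index, root, broker, mesh, mirror]
Visit index → queue [root, broker, mesh, mirror]
Visit root → queue [broker, mesh, mirror]
Visit broker → queue [mesh, mirror]
Visit mesh → queue [mirror]
Visit mirror → queue []

cache -> proxy -> auth -> bridge -> store -> agent -> core -> node -> back -> leaf -> queue -> peer -> shard -> front -> router -> worker -> index -> root -> broker -> mesh -> mirror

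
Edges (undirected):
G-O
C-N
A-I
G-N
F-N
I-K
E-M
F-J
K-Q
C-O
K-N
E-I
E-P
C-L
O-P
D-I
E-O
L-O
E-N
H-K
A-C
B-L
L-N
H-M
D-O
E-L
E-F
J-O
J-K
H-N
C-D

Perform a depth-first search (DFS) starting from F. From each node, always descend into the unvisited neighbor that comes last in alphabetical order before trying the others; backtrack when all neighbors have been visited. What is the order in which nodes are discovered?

F -> N -> L -> O -> P -> E -> M -> H -> K -> Q -> J -> I -> D -> C -> A -> G -> B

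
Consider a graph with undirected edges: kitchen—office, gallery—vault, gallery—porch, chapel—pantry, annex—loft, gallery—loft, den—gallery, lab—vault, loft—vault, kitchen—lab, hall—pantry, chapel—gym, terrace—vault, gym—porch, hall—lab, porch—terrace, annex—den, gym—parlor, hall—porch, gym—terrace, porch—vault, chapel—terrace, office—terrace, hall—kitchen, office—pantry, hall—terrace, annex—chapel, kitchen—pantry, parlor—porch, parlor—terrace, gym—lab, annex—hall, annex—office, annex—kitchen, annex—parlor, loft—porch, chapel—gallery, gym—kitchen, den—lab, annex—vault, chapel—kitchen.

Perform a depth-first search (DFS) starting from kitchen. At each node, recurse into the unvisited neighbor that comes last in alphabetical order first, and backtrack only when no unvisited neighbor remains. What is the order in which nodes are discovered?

kitchen, pantry, office, terrace, vault, porch, parlor, gym, lab, hall, annex, loft, gallery, den, chapel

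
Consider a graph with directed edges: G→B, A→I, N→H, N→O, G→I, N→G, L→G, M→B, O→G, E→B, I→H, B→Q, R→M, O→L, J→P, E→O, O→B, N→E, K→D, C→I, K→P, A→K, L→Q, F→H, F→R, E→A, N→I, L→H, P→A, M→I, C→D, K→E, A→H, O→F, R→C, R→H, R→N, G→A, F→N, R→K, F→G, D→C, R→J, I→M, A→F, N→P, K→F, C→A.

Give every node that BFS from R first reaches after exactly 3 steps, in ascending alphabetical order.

Level 0: R
Level 1: C, H, J, K, M, N
Level 2: A, B, D, E, F, G, I, O, P
Level 3: L, Q

L, Q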